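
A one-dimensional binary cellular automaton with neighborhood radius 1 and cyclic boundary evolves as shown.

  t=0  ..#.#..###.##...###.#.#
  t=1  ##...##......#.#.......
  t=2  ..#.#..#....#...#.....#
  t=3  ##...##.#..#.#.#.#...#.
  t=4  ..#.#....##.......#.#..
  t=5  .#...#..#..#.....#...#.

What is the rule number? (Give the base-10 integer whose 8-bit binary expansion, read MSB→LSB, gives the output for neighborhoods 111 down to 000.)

18

  ### -> .   bit 7 = 0  t=0,i=8
  ##. -> .   bit 6 = 0  t=0,i=9
  #.# -> .   bit 5 = 0  t=0,i=3
  #.. -> #   bit 4 = 1  t=0,i=0
  .## -> .   bit 3 = 0  t=0,i=7
  .#. -> .   bit 2 = 0  t=0,i=2
  ..# -> #   bit 1 = 1  t=0,i=1
  ... -> .   bit 0 = 0  t=0,i=14
  bits 00010010 = 18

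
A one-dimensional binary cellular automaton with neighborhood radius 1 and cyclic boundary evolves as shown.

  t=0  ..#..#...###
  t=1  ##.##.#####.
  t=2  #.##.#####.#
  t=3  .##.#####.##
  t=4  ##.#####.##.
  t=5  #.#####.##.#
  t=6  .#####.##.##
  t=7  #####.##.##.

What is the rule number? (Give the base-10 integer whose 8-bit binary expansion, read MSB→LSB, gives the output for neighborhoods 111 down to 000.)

187

  nb ###: next=#  (t=0,i=10, bit7=1)
  nb ##.: next=.  (t=0,i=11, bit6=0)
  nb #.#: next=#  (t=1,i=2, bit5=1)
  nb #..: next=#  (t=0,i=0, bit4=1)
  nb .##: next=#  (t=0,i=9, bit3=1)
  nb .#.: next=.  (t=0,i=2, bit2=0)
  nb ..#: next=#  (t=0,i=1, bit1=1)
  nb ...: next=#  (t=0,i=7, bit0=1)
  bits 10111011 = 187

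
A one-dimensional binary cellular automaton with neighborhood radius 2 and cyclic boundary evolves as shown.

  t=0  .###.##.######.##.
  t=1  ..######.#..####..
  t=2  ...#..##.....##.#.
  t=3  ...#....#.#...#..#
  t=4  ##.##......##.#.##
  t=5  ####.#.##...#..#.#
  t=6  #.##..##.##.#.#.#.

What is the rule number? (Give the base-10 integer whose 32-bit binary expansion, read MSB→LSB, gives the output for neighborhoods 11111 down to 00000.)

1766254865

  nb #####: next=.  (t=0,i=10, bit31=0)
  nb ####.: next=#  (t=0,i=12, bit30=1)
  nb ###.#: next=#  (t=0,i=3, bit29=1)
  nb ###..: next=.  (t=1,i=15, bit28=0)
  nb ##.##: next=#  (t=0,i=4, bit27=1)
  nb ##.#.: next=.  (t=1,i=8, bit26=0)
  nb ##..#: next=.  (t=0,i=17, bit25=0)
  nb ##...: next=#  (t=1,i=16, bit24=1)
  nb #.###: next=.  (t=0,i=8, bit23=0)
  nb #.##.: next=#  (t=0,i=5, bit22=1)
  nb #.#.#: next=.  (t=4,i=14, bit21=0)
  nb #.#..: next=.  (t=1,i=9, bit20=0)
  nb #..##: next=.  (t=0,i=0, bit19=0)
  nb #..#.: next=#  (t=3,i=16, bit18=1)
  nb #...#: next=#  (t=3,i=1, bit17=1)
  nb #....: next=.  (t=1,i=17, bit16=0)
  nb .####: next=#  (t=0,i=9, bit15=1)
  nb .###.: next=#  (t=0,i=2, bit14=1)
  nb .##.#: next=#  (t=0,i=6, bit13=1)
  nb .##..: next=.  (t=0,i=16, bit12=0)
  nb .#.##: next=#  (t=4,i=15, bit11=1)
  nb .#.#.: next=.  (t=3,i=9, bit10=0)
  nb .#..#: next=.  (t=1,i=10, bit9=0)
  nb .#...: next=#  (t=2,i=17, bit8=1)
  nb ..###: next=.  (t=0,i=1, bit7=0)
  nb ..##.: next=.  (t=2,i=6, bit6=0)
  nb ..#.#: next=.  (t=3,i=8, bit5=0)
  nb ..#..: next=#  (t=2,i=3, bit4=1)
  nb ...##: next=.  (t=1,i=1, bit3=0)
  nb ...#.: next=.  (t=2,i=2, bit2=0)
  nb ....#: next=.  (t=1,i=0, bit1=0)
  nb .....: next=#  (t=2,i=10, bit0=1)
  bits 01101001010001101110100100010001 = 1766254865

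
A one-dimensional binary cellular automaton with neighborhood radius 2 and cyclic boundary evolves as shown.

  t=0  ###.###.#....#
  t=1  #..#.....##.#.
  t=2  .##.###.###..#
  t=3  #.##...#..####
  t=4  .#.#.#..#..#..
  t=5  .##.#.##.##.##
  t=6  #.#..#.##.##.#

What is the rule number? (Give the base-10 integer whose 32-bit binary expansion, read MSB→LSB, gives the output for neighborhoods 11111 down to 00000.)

  nb #####: next=.  (t=3,i=12, bit31=0)
  nb ####.: next=.  (t=0,i=1, bit30=0)
  nb ###.#: next=.  (t=0,i=2, bit29=0)
  nb ###..: next=#  (t=2,i=10, bit28=1)
  nb ##.##: next=#  (t=0,i=3, bit27=1)
  nb ##.#.: next=.  (t=0,i=7, bit26=0)
  nb ##..#: next=#  (t=2,i=11, bit25=1)
  nb ##...: next=.  (t=3,i=4, bit24=0)
  nb #.###: next=.  (t=0,i=4, bit23=0)
  nb #.##.: next=.  (t=2,i=1, bit22=0)
  nb #.#.#: next=.  (t=1,i=12, bit21=0)
  nb #.#..: next=.  (t=0,i=8, bit20=0)
  nb #..##: next=.  (t=3,i=9, bit19=0)
  nb #..#.: next=#  (t=1,i=2, bit18=1)
  nb #...#: next=#  (t=3,i=5, bit17=1)
  nb #....: next=#  (t=0,i=10, bit16=1)
  nb .####: next=#  (t=0,i=0, bit15=1)
  nb .###.: next=.  (t=0,i=5, bit14=0)
  nb .##.#: next=#  (t=1,i=10, bit13=1)
  nb .##..: next=#  (t=3,i=3, bit12=1)
  nb .#.##: next=#  (t=2,i=0, bit11=1)
  nb .#.#.: next=#  (t=1,i=13, bit10=1)
  nb .#..#: next=#  (t=1,i=1, bit9=1)
  nb .#...: next=#  (t=0,i=9, bit8=1)
  nb ..###: next=.  (t=0,i=13, bit7=0)
  nb ..##.: next=#  (t=1,i=9, bit6=1)
  nb ..#.#: next=#  (t=2,i=13, bit5=1)
  nb ..#..: next=.  (t=1,i=3, bit4=0)
  nb ...##: next=#  (t=0,i=12, bit3=1)
  nb ...#.: next=.  (t=3,i=6, bit2=0)
  nb ....#: next=.  (t=0,i=11, bit1=0)
  nb .....: next=#  (t=1,i=6, bit0=1)
  bits 00011010000001111011111101101001 = 436715369

436715369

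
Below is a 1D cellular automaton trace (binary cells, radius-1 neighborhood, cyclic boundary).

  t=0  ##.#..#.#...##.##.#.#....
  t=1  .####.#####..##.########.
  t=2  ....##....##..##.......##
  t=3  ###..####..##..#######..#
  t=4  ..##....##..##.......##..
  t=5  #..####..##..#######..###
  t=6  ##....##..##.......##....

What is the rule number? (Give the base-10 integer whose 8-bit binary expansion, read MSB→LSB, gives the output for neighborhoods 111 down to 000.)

  nb ###: next=.  (t=1,i=2, bit7=0)
  nb ##.: next=#  (t=0,i=1, bit6=1)
  nb #.#: next=#  (t=0,i=2, bit5=1)
  nb #..: next=#  (t=0,i=4, bit4=1)
  nb .##: next=.  (t=0,i=0, bit3=0)
  nb .#.: next=#  (t=0,i=3, bit2=1)
  nb ..#: next=.  (t=0,i=5, bit1=0)
  nb ...: next=#  (t=0,i=10, bit0=1)
  bits 01110101 = 117

117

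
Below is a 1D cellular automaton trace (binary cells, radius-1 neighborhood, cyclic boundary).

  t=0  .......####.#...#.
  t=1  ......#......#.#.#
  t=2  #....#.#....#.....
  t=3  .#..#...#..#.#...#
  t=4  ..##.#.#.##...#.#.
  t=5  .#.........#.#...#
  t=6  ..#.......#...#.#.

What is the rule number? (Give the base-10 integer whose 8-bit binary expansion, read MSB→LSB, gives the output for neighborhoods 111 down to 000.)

18

  [7] ### => .  t=0,i=8
  [6] ##. => .  t=0,i=10
  [5] #.# => .  t=0,i=11
  [4] #.. => #  t=0,i=13
  [3] .## => .  t=0,i=7
  [2] .#. => .  t=0,i=12
  [1] ..# => #  t=0,i=6
  [0] ... => .  t=0,i=0
  bits 00010010 = 18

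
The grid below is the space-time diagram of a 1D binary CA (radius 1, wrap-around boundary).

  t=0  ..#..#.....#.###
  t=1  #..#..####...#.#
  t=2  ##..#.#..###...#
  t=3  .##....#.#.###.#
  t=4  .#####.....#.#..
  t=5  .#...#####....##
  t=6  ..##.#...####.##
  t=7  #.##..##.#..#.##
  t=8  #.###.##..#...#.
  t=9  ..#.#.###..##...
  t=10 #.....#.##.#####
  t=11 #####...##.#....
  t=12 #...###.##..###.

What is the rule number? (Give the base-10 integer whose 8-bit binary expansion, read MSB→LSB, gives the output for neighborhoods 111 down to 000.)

  ### -> .   bit 7 = 0  t=0,i=14
  ##. -> #   bit 6 = 1  t=0,i=15
  #.# -> .   bit 5 = 0  t=0,i=12
  #.. -> #   bit 4 = 1  t=0,i=0
  .## -> #   bit 3 = 1  t=0,i=13
  .#. -> .   bit 2 = 0  t=0,i=2
  ..# -> .   bit 1 = 0  t=0,i=1
  ... -> #   bit 0 = 1  t=0,i=7
  bits 01011001 = 89

89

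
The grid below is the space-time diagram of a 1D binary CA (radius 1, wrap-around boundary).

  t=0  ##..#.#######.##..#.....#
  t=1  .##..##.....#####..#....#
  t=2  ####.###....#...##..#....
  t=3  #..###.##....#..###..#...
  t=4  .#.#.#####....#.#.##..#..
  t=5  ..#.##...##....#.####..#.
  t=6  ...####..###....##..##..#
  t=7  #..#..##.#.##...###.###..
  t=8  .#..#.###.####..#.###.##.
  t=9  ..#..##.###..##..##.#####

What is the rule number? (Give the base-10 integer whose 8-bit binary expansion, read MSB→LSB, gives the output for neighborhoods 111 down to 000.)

  ### -> .   bit 7 = 0  t=0,i=0
  ##. -> #   bit 6 = 1  t=0,i=1
  #.# -> #   bit 5 = 1  t=0,i=5
  #.. -> #   bit 4 = 1  t=0,i=2
  .## -> #   bit 3 = 1  t=0,i=6
  .#. -> .   bit 2 = 0  t=0,i=4
  ..# -> .   bit 1 = 0  t=0,i=3
  ... -> .   bit 0 = 0  t=0,i=20
  bits 01111000 = 120

120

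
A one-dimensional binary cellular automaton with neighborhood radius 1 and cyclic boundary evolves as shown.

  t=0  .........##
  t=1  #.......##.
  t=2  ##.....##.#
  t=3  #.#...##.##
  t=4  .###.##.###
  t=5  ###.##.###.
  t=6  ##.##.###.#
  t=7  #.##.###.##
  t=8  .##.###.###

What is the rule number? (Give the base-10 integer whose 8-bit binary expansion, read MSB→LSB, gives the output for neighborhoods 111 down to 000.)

  [7] ### => #  t=2,i=0
  [6] ##. => .  t=0,i=10
  [5] #.# => #  t=1,i=10
  [4] #.. => #  t=0,i=0
  [3] .## => #  t=0,i=9
  [2] .#. => #  t=1,i=0
  [1] ..# => #  t=0,i=8
  [0] ... => .  t=0,i=1
  bits 10111110 = 190

190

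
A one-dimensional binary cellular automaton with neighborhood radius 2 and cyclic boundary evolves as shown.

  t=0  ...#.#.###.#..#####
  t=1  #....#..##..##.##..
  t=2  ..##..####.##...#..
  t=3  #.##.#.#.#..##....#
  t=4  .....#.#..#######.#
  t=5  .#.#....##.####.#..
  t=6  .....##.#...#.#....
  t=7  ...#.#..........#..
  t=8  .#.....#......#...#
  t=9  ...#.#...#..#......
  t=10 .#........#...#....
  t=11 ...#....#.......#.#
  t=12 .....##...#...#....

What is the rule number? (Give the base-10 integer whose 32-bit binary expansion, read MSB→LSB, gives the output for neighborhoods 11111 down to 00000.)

  #####|#  b31=1 t=0,i=16
  ####.|.  b30=0 t=0,i=17
  ###.#|#  b29=1 t=0,i=9
  ###..|.  b28=0 t=0,i=18
  ##.##|.  b27=0 t=1,i=14
  ##.#.|.  b26=0 t=0,i=10
  ##..#|.  b25=0 t=1,i=10
  ##...|#  b24=1 t=0,i=0
  #.###|.  b23=0 t=0,i=7
  #.##.|.  b22=0 t=1,i=15
  #.#.#|#  b21=1 t=0,i=5
  #.#..|.  b20=0 t=0,i=11
  #..##|#  b19=1 t=0,i=13
  #..#.|.  b18=0 t=1,i=18
  #...#|.  b17=0 t=0,i=1
  #....|#  b16=1 t=1,i=2
  .####|#  b15=1 t=0,i=15
  .###.|#  b14=1 t=0,i=8
  .##.#|.  b13=0 t=1,i=13
  .##..|#  b12=1 t=1,i=9
  .#.##|.  b11=0 t=0,i=6
  .#.#.|.  b10=0 t=0,i=4
  .#..#|#  b9=1 t=0,i=12
  .#...|.  b8=0 t=1,i=1
  ..###|.  b7=0 t=0,i=14
  ..##.|#  b6=1 t=1,i=8
  ..#.#|.  b5=0 t=0,i=3
  ..#..|.  b4=0 t=1,i=0
  ...##|.  b3=0 t=2,i=1
  ...#.|.  b2=0 t=0,i=2
  ....#|#  b1=1 t=1,i=3
  .....|.  b0=0 t=4,i=2
  bits 10100001001010011101001001000010 = 2703872578

2703872578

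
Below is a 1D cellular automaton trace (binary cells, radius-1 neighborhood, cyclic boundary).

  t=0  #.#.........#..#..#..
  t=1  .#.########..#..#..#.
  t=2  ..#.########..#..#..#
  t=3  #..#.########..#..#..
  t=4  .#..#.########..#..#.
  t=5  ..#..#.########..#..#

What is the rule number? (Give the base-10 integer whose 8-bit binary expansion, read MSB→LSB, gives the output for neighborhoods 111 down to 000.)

  nb ###: next=#  (t=1,i=4, bit7=1)
  nb ##.: next=#  (t=1,i=10, bit6=1)
  nb #.#: next=#  (t=0,i=1, bit5=1)
  nb #..: next=#  (t=0,i=3, bit4=1)
  nb .##: next=.  (t=1,i=3, bit3=0)
  nb .#.: next=.  (t=0,i=0, bit2=0)
  nb ..#: next=.  (t=0,i=11, bit1=0)
  nb ...: next=#  (t=0,i=4, bit0=1)
  bits 11110001 = 241

241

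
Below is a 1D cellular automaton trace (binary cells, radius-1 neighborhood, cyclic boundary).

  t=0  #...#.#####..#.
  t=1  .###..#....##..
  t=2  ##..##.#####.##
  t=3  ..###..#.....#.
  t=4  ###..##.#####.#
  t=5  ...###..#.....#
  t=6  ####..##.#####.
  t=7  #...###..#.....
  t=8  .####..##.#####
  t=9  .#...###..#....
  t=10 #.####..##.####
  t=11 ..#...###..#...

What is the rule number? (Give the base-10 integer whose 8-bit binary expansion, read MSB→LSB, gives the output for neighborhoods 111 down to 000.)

27

  [7] ### => .  t=0,i=7
  [6] ##. => .  t=0,i=10
  [5] #.# => .  t=0,i=5
  [4] #.. => #  t=0,i=1
  [3] .## => #  t=0,i=6
  [2] .#. => .  t=0,i=0
  [1] ..# => #  t=0,i=3
  [0] ... => #  t=0,i=2
  bits 00011011 = 27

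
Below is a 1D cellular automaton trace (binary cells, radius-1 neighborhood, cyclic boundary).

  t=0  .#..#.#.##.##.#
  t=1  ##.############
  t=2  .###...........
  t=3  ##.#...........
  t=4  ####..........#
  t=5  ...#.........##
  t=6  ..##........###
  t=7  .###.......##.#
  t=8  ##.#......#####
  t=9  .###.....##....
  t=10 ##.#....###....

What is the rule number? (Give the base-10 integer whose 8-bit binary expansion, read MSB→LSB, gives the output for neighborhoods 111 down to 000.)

  ### -> .   bit 7 = 0  t=1,i=0
  ##. -> #   bit 6 = 1  t=0,i=9
  #.# -> #   bit 5 = 1  t=0,i=0
  #.. -> .   bit 4 = 0  t=0,i=2
  .## -> #   bit 3 = 1  t=0,i=8
  .#. -> #   bit 2 = 1  t=0,i=1
  ..# -> #   bit 1 = 1  t=0,i=3
  ... -> .   bit 0 = 0  t=2,i=5
  bits 01101110 = 110

110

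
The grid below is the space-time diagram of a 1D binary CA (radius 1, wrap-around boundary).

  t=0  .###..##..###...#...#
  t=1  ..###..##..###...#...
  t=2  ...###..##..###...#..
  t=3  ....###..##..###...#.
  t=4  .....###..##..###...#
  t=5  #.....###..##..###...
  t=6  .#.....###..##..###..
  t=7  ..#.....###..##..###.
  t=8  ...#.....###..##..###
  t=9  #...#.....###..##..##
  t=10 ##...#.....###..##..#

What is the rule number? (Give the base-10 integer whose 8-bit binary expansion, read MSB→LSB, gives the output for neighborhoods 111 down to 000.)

208

  ### -> #   bit 7 = 1  t=0,i=2
  ##. -> #   bit 6 = 1  t=0,i=3
  #.# -> .   bit 5 = 0  t=0,i=0
  #.. -> #   bit 4 = 1  t=0,i=4
  .## -> .   bit 3 = 0  t=0,i=1
  .#. -> .   bit 2 = 0  t=0,i=16
  ..# -> .   bit 1 = 0  t=0,i=5
  ... -> .   bit 0 = 0  t=0,i=14
  bits 11010000 = 208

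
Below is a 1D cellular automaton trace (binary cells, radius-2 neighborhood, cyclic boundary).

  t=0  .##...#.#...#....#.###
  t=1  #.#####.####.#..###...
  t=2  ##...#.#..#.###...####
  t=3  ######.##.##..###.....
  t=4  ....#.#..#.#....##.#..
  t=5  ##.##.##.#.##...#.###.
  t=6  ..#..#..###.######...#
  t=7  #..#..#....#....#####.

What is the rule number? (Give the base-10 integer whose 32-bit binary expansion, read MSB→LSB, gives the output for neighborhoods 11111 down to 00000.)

1563564901

  [31] ##### => .  t=1,i=4
  [30] ####. => #  t=1,i=5
  [29] ###.# => .  t=0,i=21
  [28] ###.. => #  t=1,i=18
  [27] ##.## => #  t=0,i=0
  [26] ##.#. => #  t=1,i=12
  [25] ##..# => .  t=3,i=12
  [24] ##... => #  t=0,i=3
  [23] #.### => .  t=0,i=19
  [22] #.##. => .  t=0,i=1
  [21] #.#.# => #  t=5,i=9
  [20] #.#.. => #  t=0,i=8
  [19] #..## => .  t=1,i=15
  [18] #..#. => .  t=2,i=9
  [17] #...# => #  t=0,i=4
  [16] #.... => .  t=0,i=14
  [15] .#### => .  t=1,i=3
  [14] .###. => .  t=0,i=20
  [13] .##.# => .  t=3,i=8
  [12] .##.. => #  t=0,i=2
  [11] .#.## => #  t=0,i=18
  [10] .#.#. => .  t=0,i=7
  [9] .#..# => #  t=1,i=14
  [8] .#... => #  t=0,i=9
  [7] ..### => .  t=1,i=16
  [6] ..##. => #  t=4,i=16
  [5] ..#.# => #  t=0,i=6
  [4] ..#.. => .  t=0,i=12
  [3] ...## => .  t=2,i=17
  [2] ...#. => #  t=0,i=5
  [1] ....# => .  t=0,i=15
  [0] ..... => #  t=3,i=19
  bits 01011101001100100001101101100101 = 1563564901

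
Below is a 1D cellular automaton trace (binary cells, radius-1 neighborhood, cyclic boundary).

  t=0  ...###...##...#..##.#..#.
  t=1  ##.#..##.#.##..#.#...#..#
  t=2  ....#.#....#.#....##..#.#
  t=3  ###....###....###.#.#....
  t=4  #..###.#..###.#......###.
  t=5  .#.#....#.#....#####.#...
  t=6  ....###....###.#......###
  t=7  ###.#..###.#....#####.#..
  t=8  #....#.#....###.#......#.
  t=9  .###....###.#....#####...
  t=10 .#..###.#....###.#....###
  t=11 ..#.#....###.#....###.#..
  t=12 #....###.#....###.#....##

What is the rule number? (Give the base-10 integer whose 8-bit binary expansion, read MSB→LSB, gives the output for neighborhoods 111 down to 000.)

25

  ###|.  b7=0 t=0,i=4
  ##.|.  b6=0 t=0,i=5
  #.#|.  b5=0 t=0,i=19
  #..|#  b4=1 t=0,i=6
  .##|#  b3=1 t=0,i=3
  .#.|.  b2=0 t=0,i=14
  ..#|.  b1=0 t=0,i=2
  ...|#  b0=1 t=0,i=0
  bits 00011001 = 25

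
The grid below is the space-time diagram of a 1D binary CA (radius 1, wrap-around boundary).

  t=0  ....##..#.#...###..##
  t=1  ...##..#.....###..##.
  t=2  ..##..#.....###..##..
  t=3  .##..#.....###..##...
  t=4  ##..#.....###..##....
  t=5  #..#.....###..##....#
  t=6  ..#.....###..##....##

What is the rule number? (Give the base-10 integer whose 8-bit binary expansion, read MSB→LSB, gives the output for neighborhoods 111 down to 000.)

  ### -> #   bit 7 = 1  t=0,i=15
  ##. -> .   bit 6 = 0  t=0,i=5
  #.# -> .   bit 5 = 0  t=0,i=9
  #.. -> .   bit 4 = 0  t=0,i=0
  .## -> #   bit 3 = 1  t=0,i=4
  .#. -> .   bit 2 = 0  t=0,i=8
  ..# -> #   bit 1 = 1  t=0,i=3
  ... -> .   bit 0 = 0  t=0,i=1
  bits 10001010 = 138

138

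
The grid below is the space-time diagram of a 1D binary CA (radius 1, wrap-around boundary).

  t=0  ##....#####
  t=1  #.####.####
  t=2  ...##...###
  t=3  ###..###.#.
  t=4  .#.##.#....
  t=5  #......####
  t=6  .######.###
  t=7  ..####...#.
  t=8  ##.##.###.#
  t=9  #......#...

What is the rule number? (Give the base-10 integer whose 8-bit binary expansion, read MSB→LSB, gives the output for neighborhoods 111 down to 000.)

147

  nb ###: next=#  (t=0,i=0, bit7=1)
  nb ##.: next=.  (t=0,i=1, bit6=0)
  nb #.#: next=.  (t=1,i=1, bit5=0)
  nb #..: next=#  (t=0,i=2, bit4=1)
  nb .##: next=.  (t=0,i=6, bit3=0)
  nb .#.: next=.  (t=3,i=9, bit2=0)
  nb ..#: next=#  (t=0,i=5, bit1=1)
  nb ...: next=#  (t=0,i=3, bit0=1)
  bits 10010011 = 147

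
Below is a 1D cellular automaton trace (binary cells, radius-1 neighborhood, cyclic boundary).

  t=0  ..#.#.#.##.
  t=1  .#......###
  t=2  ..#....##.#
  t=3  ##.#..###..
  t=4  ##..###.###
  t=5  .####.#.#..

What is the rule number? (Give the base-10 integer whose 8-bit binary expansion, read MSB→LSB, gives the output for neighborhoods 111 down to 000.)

  ### -> .   bit 7 = 0  t=1,i=9
  ##. -> #   bit 6 = 1  t=0,i=9
  #.# -> .   bit 5 = 0  t=0,i=3
  #.. -> #   bit 4 = 1  t=0,i=10
  .## -> #   bit 3 = 1  t=0,i=8
  .#. -> .   bit 2 = 0  t=0,i=2
  ..# -> #   bit 1 = 1  t=0,i=1
  ... -> .   bit 0 = 0  t=0,i=0
  bits 01011010 = 90

90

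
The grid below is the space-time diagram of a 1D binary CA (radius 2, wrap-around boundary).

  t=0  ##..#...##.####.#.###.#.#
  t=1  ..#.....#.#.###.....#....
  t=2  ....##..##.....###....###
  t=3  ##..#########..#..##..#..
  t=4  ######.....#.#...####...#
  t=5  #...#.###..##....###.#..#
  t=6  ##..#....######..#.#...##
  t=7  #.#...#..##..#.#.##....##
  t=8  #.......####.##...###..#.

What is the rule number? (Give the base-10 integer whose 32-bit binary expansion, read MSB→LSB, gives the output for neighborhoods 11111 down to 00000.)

  ##### -> .   bit 31 = 0  t=3,i=6
  ####. -> #   bit 30 = 1  t=0,i=13
  ###.# -> #   bit 29 = 1  t=0,i=14
  ###.. -> .   bit 28 = 0  t=0,i=1
  ##.## -> #   bit 27 = 1  t=0,i=10
  ##.#. -> .   bit 26 = 0  t=0,i=15
  ##..# -> #   bit 25 = 1  t=0,i=2
  ##... -> #   bit 24 = 1  t=1,i=15
  #.### -> .   bit 23 = 0  t=0,i=11
  #.##. -> .   bit 22 = 0  t=7,i=17
  #.#.# -> .   bit 21 = 0  t=0,i=16
  #.#.. -> .   bit 20 = 0  t=4,i=13
  #..## -> #   bit 19 = 1  t=2,i=7
  #..#. -> .   bit 18 = 0  t=0,i=3
  #...# -> .   bit 17 = 0  t=0,i=6
  #.... -> #   bit 16 = 1  t=1,i=4
  .#### -> #   bit 15 = 1  t=0,i=12
  .###. -> .   bit 14 = 0  t=0,i=0
  .##.# -> .   bit 13 = 0  t=0,i=9
  .##.. -> #   bit 12 = 1  t=2,i=5
  .#.## -> .   bit 11 = 0  t=0,i=17
  .#.#. -> #   bit 10 = 1  t=1,i=9
  .#..# -> .   bit 9 = 0  t=3,i=16
  .#... -> .   bit 8 = 0  t=0,i=5
  ..### -> #   bit 7 = 1  t=2,i=15
  ..##. -> #   bit 6 = 1  t=0,i=8
  ..#.# -> #   bit 5 = 1  t=1,i=8
  ..#.. -> .   bit 4 = 0  t=0,i=4
  ...## -> .   bit 3 = 0  t=0,i=7
  ...#. -> .   bit 2 = 0  t=1,i=1
  ....# -> .   bit 1 = 0  t=1,i=0
  ..... -> #   bit 0 = 1  t=1,i=5
  bits 01101011000010011001010011100001 = 1795790049

1795790049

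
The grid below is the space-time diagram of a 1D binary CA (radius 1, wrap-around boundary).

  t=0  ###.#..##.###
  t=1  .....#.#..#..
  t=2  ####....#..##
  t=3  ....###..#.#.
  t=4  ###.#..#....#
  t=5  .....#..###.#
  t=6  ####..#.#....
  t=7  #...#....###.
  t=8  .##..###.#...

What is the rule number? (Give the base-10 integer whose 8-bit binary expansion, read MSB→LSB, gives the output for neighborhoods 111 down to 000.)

25

  ### -> .   bit 7 = 0  t=0,i=0
  ##. -> .   bit 6 = 0  t=0,i=2
  #.# -> .   bit 5 = 0  t=0,i=3
  #.. -> #   bit 4 = 1  t=0,i=5
  .## -> #   bit 3 = 1  t=0,i=7
  .#. -> .   bit 2 = 0  t=0,i=4
  ..# -> .   bit 1 = 0  t=0,i=6
  ... -> #   bit 0 = 1  t=1,i=0
  bits 00011001 = 25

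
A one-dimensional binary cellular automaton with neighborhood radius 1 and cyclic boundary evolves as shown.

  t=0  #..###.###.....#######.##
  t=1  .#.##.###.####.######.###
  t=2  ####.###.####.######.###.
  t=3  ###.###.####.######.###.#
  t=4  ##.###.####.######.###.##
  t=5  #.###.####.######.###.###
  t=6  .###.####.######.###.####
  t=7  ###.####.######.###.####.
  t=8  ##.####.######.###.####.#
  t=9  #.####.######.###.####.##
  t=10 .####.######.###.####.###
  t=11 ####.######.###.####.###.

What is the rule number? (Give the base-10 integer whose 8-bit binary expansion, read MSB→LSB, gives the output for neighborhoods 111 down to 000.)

  ###|#  b7=1 t=0,i=4
  ##.|.  b6=0 t=0,i=0
  #.#|#  b5=1 t=0,i=6
  #..|#  b4=1 t=0,i=1
  .##|#  b3=1 t=0,i=3
  .#.|#  b2=1 t=1,i=1
  ..#|.  b1=0 t=0,i=2
  ...|#  b0=1 t=0,i=11
  bits 10111101 = 189

189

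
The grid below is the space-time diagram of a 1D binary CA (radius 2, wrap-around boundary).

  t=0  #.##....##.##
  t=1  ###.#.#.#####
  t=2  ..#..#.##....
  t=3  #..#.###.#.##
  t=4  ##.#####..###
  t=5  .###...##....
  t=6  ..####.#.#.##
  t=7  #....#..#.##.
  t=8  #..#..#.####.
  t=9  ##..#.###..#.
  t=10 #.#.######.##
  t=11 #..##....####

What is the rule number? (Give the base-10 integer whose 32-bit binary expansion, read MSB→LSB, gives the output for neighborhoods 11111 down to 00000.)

  [31] ##### => .  t=1,i=0
  [30] ####. => .  t=1,i=1
  [29] ###.# => #  t=0,i=0
  [28] ###.. => #  t=3,i=0
  [27] ##.## => #  t=0,i=1
  [26] ##.#. => .  t=1,i=3
  [25] ##..# => #  t=3,i=1
  [24] ##... => #  t=0,i=4
  [23] #.### => #  t=0,i=11
  [22] #.##. => #  t=0,i=2
  [21] #.#.# => .  t=1,i=4
  [20] #.#.. => #  t=7,i=0
  [19] #..## => .  t=4,i=9
  [18] #..#. => .  t=2,i=4
  [17] #...# => #  t=5,i=5
  [16] #.... => .  t=0,i=5
  [15] .#### => .  t=1,i=9
  [14] .###. => #  t=0,i=12
  [13] .##.# => #  t=0,i=9
  [12] .##.. => .  t=0,i=3
  [11] .#.## => #  t=1,i=7
  [10] .#.#. => #  t=1,i=5
  [9] .#..# => #  t=2,i=3
  [8] .#... => .  t=7,i=1
  [7] ..### => .  t=4,i=10
  [6] ..##. => #  t=0,i=8
  [5] ..#.# => #  t=2,i=5
  [4] ..#.. => .  t=2,i=2
  [3] ...## => .  t=0,i=7
  [2] ...#. => .  t=2,i=1
  [1] ....# => #  t=0,i=6
  [0] ..... => #  t=2,i=11
  bits 00111011110100100110111001100011 = 1003646563

1003646563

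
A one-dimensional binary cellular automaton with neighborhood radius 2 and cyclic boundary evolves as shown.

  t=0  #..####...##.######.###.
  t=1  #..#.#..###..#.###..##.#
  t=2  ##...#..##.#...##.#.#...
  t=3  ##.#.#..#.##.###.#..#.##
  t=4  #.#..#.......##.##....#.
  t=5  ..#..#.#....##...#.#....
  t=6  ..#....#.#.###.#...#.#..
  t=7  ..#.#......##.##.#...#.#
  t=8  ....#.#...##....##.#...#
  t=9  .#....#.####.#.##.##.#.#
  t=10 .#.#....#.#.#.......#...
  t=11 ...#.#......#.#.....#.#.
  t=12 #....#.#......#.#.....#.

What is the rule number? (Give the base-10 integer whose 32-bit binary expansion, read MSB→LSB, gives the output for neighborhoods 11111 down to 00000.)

  [31] ##### => #  t=0,i=15
  [30] ####. => #  t=0,i=5
  [29] ###.# => .  t=0,i=18
  [28] ###.. => .  t=0,i=6
  [27] ##.## => .  t=0,i=12
  [26] ##.#. => #  t=0,i=23
  [25] ##..# => #  t=1,i=1
  [24] ##... => .  t=0,i=7
  [23] #.### => #  t=0,i=13
  [22] #.##. => .  t=1,i=23
  [21] #.#.# => .  t=2,i=18
  [20] #.#.. => #  t=0,i=0
  [19] #..## => .  t=0,i=2
  [18] #..#. => .  t=1,i=2
  [17] #...# => #  t=0,i=8
  [16] #.... => #  t=4,i=7
  [15] .#### => .  t=0,i=4
  [14] .###. => #  t=0,i=21
  [13] .##.# => .  t=0,i=11
  [12] .##.. => #  t=1,i=0
  [11] .#.## => .  t=1,i=14
  [10] .#.#. => .  t=1,i=4
  [9] .#..# => .  t=0,i=1
  [8] .#... => .  t=2,i=12
  [7] ..### => #  t=0,i=3
  [6] ..##. => #  t=0,i=10
  [5] ..#.# => .  t=1,i=3
  [4] ..#.. => #  t=2,i=5
  [3] ...## => #  t=0,i=9
  [2] ...#. => .  t=2,i=4
  [1] ....# => .  t=4,i=11
  [0] ..... => .  t=4,i=8
  bits 11000110100100110101000011011000 = 3331543256

3331543256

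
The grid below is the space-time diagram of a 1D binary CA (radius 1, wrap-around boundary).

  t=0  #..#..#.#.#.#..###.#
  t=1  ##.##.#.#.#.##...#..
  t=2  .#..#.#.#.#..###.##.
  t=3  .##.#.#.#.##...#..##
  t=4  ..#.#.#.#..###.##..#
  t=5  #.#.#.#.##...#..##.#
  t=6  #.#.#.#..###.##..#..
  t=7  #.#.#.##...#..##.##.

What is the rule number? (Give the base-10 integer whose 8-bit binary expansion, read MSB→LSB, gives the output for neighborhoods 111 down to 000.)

85

  nb ###: next=.  (t=0,i=16, bit7=0)
  nb ##.: next=#  (t=0,i=0, bit6=1)
  nb #.#: next=.  (t=0,i=7, bit5=0)
  nb #..: next=#  (t=0,i=1, bit4=1)
  nb .##: next=.  (t=0,i=15, bit3=0)
  nb .#.: next=#  (t=0,i=3, bit2=1)
  nb ..#: next=.  (t=0,i=2, bit1=0)
  nb ...: next=#  (t=1,i=15, bit0=1)
  bits 01010101 = 85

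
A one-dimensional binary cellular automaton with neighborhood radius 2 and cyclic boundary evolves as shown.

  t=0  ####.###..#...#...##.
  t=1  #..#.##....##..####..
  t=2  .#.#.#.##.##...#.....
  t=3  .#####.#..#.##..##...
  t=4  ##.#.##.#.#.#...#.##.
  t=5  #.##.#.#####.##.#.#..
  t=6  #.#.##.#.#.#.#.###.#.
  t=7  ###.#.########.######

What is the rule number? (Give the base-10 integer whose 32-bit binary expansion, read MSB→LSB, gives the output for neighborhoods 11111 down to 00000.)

  ##### -> #   bit 31 = 1  t=3,i=3
  ####. -> .   bit 30 = 0  t=0,i=2
  ###.# -> #   bit 29 = 1  t=0,i=3
  ###.. -> .   bit 28 = 0  t=0,i=7
  ##.## -> .   bit 27 = 0  t=0,i=4
  ##.#. -> #   bit 26 = 1  t=3,i=6
  ##..# -> .   bit 25 = 0  t=0,i=8
  ##... -> #   bit 24 = 1  t=1,i=7
  #.### -> #   bit 23 = 1  t=0,i=0
  #.##. -> #   bit 22 = 1  t=1,i=5
  #.#.# -> #   bit 21 = 1  t=2,i=3
  #.#.. -> .   bit 20 = 0  t=3,i=7
  #..## -> .   bit 19 = 0  t=1,i=14
  #..#. -> .   bit 18 = 0  t=0,i=9
  #...# -> #   bit 17 = 1  t=0,i=12
  #.... -> #   bit 16 = 1  t=1,i=8
  .#### -> .   bit 15 = 0  t=0,i=1
  .###. -> #   bit 14 = 1  t=0,i=6
  .##.# -> .   bit 13 = 0  t=0,i=19
  .##.. -> .   bit 12 = 0  t=1,i=6
  .#.## -> .   bit 11 = 0  t=1,i=4
  .#.#. -> #   bit 10 = 1  t=2,i=2
  .#..# -> #   bit 9 = 1  t=1,i=1
  .#... -> #   bit 8 = 1  t=0,i=11
  ..### -> #   bit 7 = 1  t=1,i=15
  ..##. -> #   bit 6 = 1  t=0,i=18
  ..#.# -> #   bit 5 = 1  t=1,i=3
  ..#.. -> .   bit 4 = 0  t=0,i=10
  ...## -> #   bit 3 = 1  t=0,i=17
  ...#. -> .   bit 2 = 0  t=0,i=13
  ....# -> .   bit 1 = 0  t=1,i=9
  ..... -> .   bit 0 = 0  t=2,i=18
  bits 10100101111000110100011111101000 = 2783135720

2783135720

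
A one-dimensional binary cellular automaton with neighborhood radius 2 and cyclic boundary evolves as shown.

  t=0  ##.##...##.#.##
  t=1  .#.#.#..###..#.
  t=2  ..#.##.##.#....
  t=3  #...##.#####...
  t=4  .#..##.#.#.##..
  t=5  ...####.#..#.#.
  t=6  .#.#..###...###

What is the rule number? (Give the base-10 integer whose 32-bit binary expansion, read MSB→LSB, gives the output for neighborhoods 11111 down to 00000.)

3050841538

  ##### -> #   bit 31 = 1  t=3,i=9
  ####. -> .   bit 30 = 0  t=0,i=0
  ###.# -> #   bit 29 = 1  t=0,i=1
  ###.. -> #   bit 28 = 1  t=1,i=10
  ##.## -> .   bit 27 = 0  t=0,i=2
  ##.#. -> #   bit 26 = 1  t=0,i=10
  ##..# -> .   bit 25 = 0  t=1,i=11
  ##... -> #   bit 24 = 1  t=0,i=5
  #.### -> #   bit 23 = 1  t=0,i=13
  #.##. -> #   bit 22 = 1  t=0,i=3
  #.#.# -> .   bit 21 = 0  t=0,i=11
  #.#.. -> #   bit 20 = 1  t=1,i=5
  #..## -> #   bit 19 = 1  t=1,i=7
  #..#. -> .   bit 18 = 0  t=1,i=0
  #...# -> .   bit 17 = 0  t=0,i=6
  #.... -> .   bit 16 = 0  t=2,i=12
  .#### -> .   bit 15 = 0  t=0,i=14
  .###. -> .   bit 14 = 0  t=1,i=9
  .##.# -> #   bit 13 = 1  t=0,i=9
  .##.. -> .   bit 12 = 0  t=0,i=4
  .#.## -> .   bit 11 = 0  t=0,i=12
  .#.#. -> #   bit 10 = 1  t=1,i=2
  .#..# -> .   bit 9 = 0  t=1,i=6
  .#... -> #   bit 8 = 1  t=2,i=11
  ..### -> #   bit 7 = 1  t=1,i=8
  ..##. -> #   bit 6 = 1  t=0,i=8
  ..#.# -> .   bit 5 = 0  t=1,i=1
  ..#.. -> .   bit 4 = 0  t=1,i=13
  ...## -> .   bit 3 = 0  t=0,i=7
  ...#. -> .   bit 2 = 0  t=2,i=1
  ....# -> #   bit 1 = 1  t=2,i=0
  ..... -> .   bit 0 = 0  t=2,i=13
  bits 10110101110110000010010111000010 = 3050841538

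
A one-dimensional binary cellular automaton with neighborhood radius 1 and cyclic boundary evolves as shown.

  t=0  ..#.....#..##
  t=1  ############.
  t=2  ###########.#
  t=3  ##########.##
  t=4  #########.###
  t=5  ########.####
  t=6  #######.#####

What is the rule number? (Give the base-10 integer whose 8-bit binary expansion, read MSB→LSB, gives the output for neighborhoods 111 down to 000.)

  [7] ### => #  t=1,i=1
  [6] ##. => .  t=0,i=12
  [5] #.# => #  t=1,i=12
  [4] #.. => #  t=0,i=0
  [3] .## => #  t=0,i=11
  [2] .#. => #  t=0,i=2
  [1] ..# => #  t=0,i=1
  [0] ... => #  t=0,i=4
  bits 10111111 = 191

191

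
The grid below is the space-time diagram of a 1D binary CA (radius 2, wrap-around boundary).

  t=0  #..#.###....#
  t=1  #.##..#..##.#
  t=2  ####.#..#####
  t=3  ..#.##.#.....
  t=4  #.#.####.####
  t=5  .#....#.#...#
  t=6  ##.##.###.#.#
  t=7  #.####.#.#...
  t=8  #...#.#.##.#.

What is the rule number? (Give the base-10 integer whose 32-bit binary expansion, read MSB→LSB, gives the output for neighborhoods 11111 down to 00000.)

1281324131

  [31] ##### => .  t=2,i=0
  [30] ####. => #  t=2,i=2
  [29] ###.# => .  t=2,i=3
  [28] ###.. => .  t=0,i=7
  [27] ##.## => #  t=1,i=1
  [26] ##.#. => #  t=2,i=4
  [25] ##..# => .  t=0,i=1
  [24] ##... => .  t=0,i=8
  [23] #.### => .  t=0,i=5
  [22] #.##. => #  t=1,i=2
  [21] #.#.# => .  t=4,i=2
  [20] #.#.. => #  t=2,i=5
  [19] #..## => #  t=1,i=8
  [18] #..#. => #  t=0,i=2
  [17] #...# => #  t=5,i=10
  [16] #.... => #  t=0,i=9
  [15] .#### => .  t=2,i=9
  [14] .###. => #  t=0,i=6
  [13] .##.# => #  t=1,i=0
  [12] .##.. => #  t=0,i=0
  [11] .#.## => .  t=0,i=4
  [10] .#.#. => #  t=5,i=0
  [9] .#..# => .  t=1,i=7
  [8] .#... => .  t=3,i=8
  [7] ..### => .  t=2,i=8
  [6] ..##. => #  t=0,i=12
  [5] ..#.# => #  t=0,i=3
  [4] ..#.. => .  t=1,i=6
  [3] ...## => .  t=0,i=11
  [2] ...#. => .  t=3,i=1
  [1] ....# => #  t=0,i=10
  [0] ..... => #  t=3,i=10
  bits 01001100010111110111010001100011 = 1281324131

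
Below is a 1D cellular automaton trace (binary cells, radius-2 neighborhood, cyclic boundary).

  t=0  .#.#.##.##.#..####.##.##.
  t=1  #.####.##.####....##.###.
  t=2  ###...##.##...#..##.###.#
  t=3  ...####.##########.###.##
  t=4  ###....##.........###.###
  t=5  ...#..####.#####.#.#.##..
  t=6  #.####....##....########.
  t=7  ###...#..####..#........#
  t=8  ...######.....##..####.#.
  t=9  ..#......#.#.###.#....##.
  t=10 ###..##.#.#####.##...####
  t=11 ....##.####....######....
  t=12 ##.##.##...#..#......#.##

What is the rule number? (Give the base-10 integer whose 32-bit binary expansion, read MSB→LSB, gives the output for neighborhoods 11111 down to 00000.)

234774109

  [31] ##### => .  t=3,i=10
  [30] ####. => .  t=0,i=16
  [29] ###.# => .  t=0,i=17
  [28] ###.. => .  t=1,i=13
  [27] ##.## => #  t=0,i=7
  [26] ##.#. => #  t=0,i=10
  [25] ##..# => .  t=0,i=24
  [24] ##... => #  t=1,i=14
  [23] #.### => #  t=1,i=2
  [22] #.##. => #  t=0,i=5
  [21] #.#.# => #  t=0,i=3
  [20] #.#.. => #  t=0,i=11
  [19] #..## => #  t=0,i=13
  [18] #..#. => #  t=0,i=0
  [17] #...# => #  t=2,i=4
  [16] #.... => .  t=1,i=15
  [15] .#### => .  t=0,i=15
  [14] .###. => #  t=1,i=22
  [13] .##.# => .  t=0,i=6
  [12] .##.. => #  t=0,i=23
  [11] .#.## => #  t=0,i=4
  [10] .#.#. => #  t=0,i=2
  [9] .#..# => #  t=0,i=12
  [8] .#... => .  t=7,i=16
  [7] ..### => .  t=0,i=14
  [6] ..##. => #  t=1,i=18
  [5] ..#.# => .  t=0,i=1
  [4] ..#.. => #  t=2,i=14
  [3] ...## => #  t=1,i=17
  [2] ...#. => #  t=2,i=13
  [1] ....# => .  t=1,i=16
  [0] ..... => #  t=4,i=11
  bits 00001101111111100101111001011101 = 234774109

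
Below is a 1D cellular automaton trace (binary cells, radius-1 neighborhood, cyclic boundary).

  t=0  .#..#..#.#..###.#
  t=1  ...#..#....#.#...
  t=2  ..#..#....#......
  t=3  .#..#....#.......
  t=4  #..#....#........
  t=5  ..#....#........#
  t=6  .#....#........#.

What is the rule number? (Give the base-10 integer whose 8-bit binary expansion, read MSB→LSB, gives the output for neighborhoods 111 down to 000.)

130

  ### -> #   bit 7 = 1  t=0,i=13
  ##. -> .   bit 6 = 0  t=0,i=14
  #.# -> .   bit 5 = 0  t=0,i=0
  #.. -> .   bit 4 = 0  t=0,i=2
  .## -> .   bit 3 = 0  t=0,i=12
  .#. -> .   bit 2 = 0  t=0,i=1
  ..# -> #   bit 1 = 1  t=0,i=3
  ... -> .   bit 0 = 0  t=1,i=0
  bits 10000010 = 130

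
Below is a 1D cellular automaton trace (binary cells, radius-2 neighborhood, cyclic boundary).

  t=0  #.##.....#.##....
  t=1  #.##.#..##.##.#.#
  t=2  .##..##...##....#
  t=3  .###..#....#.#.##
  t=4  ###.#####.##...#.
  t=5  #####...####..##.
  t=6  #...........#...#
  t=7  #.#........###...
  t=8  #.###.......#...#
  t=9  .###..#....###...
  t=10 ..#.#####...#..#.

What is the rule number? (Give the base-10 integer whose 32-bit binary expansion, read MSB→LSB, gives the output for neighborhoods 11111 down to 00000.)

718623540

  #####|.  b31=0 t=4,i=6
  ####.|.  b30=0 t=4,i=7
  ###.#|#  b29=1 t=4,i=2
  ###..|.  b28=0 t=3,i=3
  ##.##|#  b27=1 t=1,i=1
  ##.#.|.  b26=0 t=1,i=4
  ##..#|#  b25=1 t=2,i=3
  ##...|.  b24=0 t=0,i=4
  #.###|#  b23=1 t=3,i=1
  #.##.|#  b22=1 t=0,i=2
  #.#.#|.  b21=0 t=1,i=14
  #.#..|#  b20=1 t=1,i=5
  #..##|.  b19=0 t=1,i=7
  #..#.|#  b18=1 t=3,i=5
  #...#|.  b17=0 t=2,i=8
  #....|#  b16=1 t=0,i=5
  .####|.  b15=0 t=4,i=5
  .###.|#  b14=1 t=3,i=2
  .##.#|.  b13=0 t=1,i=0
  .##..|#  b12=1 t=0,i=3
  .#.##|.  b11=0 t=0,i=1
  .#.#.|.  b10=0 t=3,i=12
  .#..#|#  b9=1 t=1,i=6
  .#...|#  b8=1 t=3,i=7
  ..###|.  b7=0 t=5,i=8
  ..##.|.  b6=0 t=1,i=8
  ..#.#|#  b5=1 t=0,i=0
  ..#..|#  b4=1 t=3,i=6
  ...##|.  b3=0 t=2,i=9
  ...#.|#  b2=1 t=0,i=8
  ....#|.  b1=0 t=0,i=7
  .....|.  b0=0 t=0,i=6
  bits 00101010110101010101001100110100 = 718623540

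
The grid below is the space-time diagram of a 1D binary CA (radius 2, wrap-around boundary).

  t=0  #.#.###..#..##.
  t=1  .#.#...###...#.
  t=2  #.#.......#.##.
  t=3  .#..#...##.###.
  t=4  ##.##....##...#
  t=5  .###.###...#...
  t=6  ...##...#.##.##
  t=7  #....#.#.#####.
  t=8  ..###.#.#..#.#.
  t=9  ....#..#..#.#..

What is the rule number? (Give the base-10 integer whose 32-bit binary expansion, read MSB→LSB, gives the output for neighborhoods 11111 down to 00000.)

  #####|#  b31=1 t=7,i=11
  ####.|.  b30=0 t=7,i=12
  ###.#|#  b29=1 t=4,i=1
  ###..|.  b28=0 t=0,i=6
  ##.##|#  b27=1 t=3,i=10
  ##.#.|.  b26=0 t=0,i=14
  ##..#|#  b25=1 t=0,i=7
  ##...|#  b24=1 t=1,i=10
  #.###|.  b23=0 t=0,i=4
  #.##.|#  b22=1 t=2,i=12
  #.#.#|.  b21=0 t=0,i=0
  #.#..|.  b20=0 t=1,i=3
  #..##|.  b19=0 t=0,i=11
  #..#.|#  b18=1 t=0,i=8
  #...#|.  b17=0 t=1,i=5
  #....|#  b16=1 t=2,i=4
  .####|.  b15=0 t=7,i=10
  .###.|.  b14=0 t=0,i=5
  .##.#|#  b13=1 t=0,i=13
  .##..|.  b12=0 t=4,i=4
  .#.##|#  b11=1 t=0,i=3
  .#.#.|#  b10=1 t=0,i=1
  .#..#|.  b9=0 t=0,i=10
  .#...|.  b8=0 t=1,i=4
  ..###|.  b7=0 t=1,i=7
  ..##.|.  b6=0 t=0,i=12
  ..#.#|.  b5=0 t=1,i=1
  ..#..|#  b4=1 t=0,i=9
  ...##|.  b3=0 t=1,i=6
  ...#.|#  b2=1 t=1,i=12
  ....#|#  b1=1 t=2,i=8
  .....|.  b0=0 t=2,i=5
  bits 10101011010001010010110000010110 = 2873437206

2873437206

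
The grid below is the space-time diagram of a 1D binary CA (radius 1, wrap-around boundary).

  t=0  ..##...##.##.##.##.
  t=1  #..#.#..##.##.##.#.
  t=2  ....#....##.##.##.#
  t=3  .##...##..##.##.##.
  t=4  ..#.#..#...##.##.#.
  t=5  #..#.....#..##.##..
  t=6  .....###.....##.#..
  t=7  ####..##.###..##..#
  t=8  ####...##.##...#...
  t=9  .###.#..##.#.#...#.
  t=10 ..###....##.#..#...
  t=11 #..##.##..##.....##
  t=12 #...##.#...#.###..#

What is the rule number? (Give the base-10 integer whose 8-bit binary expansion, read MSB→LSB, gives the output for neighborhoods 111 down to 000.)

225

  ### -> #   bit 7 = 1  t=6,i=6
  ##. -> #   bit 6 = 1  t=0,i=3
  #.# -> #   bit 5 = 1  t=0,i=9
  #.. -> .   bit 4 = 0  t=0,i=4
  .## -> .   bit 3 = 0  t=0,i=2
  .#. -> .   bit 2 = 0  t=1,i=0
  ..# -> .   bit 1 = 0  t=0,i=1
  ... -> #   bit 0 = 1  t=0,i=0
  bits 11100001 = 225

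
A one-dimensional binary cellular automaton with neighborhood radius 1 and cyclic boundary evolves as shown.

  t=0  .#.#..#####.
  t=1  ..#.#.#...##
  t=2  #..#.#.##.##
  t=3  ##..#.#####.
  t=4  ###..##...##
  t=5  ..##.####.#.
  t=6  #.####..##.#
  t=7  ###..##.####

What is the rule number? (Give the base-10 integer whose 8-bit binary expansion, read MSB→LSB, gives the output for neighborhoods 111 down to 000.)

121

  [7] ### => .  t=0,i=7
  [6] ##. => #  t=0,i=10
  [5] #.# => #  t=0,i=2
  [4] #.. => #  t=0,i=4
  [3] .## => #  t=0,i=6
  [2] .#. => .  t=0,i=1
  [1] ..# => .  t=0,i=0
  [0] ... => #  t=1,i=8
  bits 01111001 = 121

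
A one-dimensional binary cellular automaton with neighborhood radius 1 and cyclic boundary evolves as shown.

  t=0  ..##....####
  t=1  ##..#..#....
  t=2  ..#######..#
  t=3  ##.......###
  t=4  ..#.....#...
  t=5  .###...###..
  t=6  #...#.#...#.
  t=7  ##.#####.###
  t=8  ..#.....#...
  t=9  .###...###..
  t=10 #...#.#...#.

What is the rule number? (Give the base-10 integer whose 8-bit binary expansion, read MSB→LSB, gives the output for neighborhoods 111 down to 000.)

54

  [7] ### => .  t=0,i=9
  [6] ##. => .  t=0,i=3
  [5] #.# => #  t=6,i=5
  [4] #.. => #  t=0,i=0
  [3] .## => .  t=0,i=2
  [2] .#. => #  t=1,i=4
  [1] ..# => #  t=0,i=1
  [0] ... => .  t=0,i=5
  bits 00110110 = 54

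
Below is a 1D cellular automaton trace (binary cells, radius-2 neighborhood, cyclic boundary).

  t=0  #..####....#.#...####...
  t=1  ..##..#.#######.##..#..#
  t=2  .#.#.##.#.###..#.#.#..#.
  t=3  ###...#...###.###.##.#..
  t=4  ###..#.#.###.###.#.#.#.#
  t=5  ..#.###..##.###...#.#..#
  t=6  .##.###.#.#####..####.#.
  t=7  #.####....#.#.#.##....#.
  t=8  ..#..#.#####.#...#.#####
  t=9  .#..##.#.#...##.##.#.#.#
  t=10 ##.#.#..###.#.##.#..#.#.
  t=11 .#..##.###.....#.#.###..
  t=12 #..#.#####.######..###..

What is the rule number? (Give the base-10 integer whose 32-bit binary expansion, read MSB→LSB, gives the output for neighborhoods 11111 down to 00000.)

2560456111

  [31] ##### => #  t=1,i=10
  [30] ####. => .  t=0,i=5
  [29] ###.# => .  t=1,i=14
  [28] ###.. => #  t=0,i=6
  [27] ##.## => #  t=1,i=15
  [26] ##.#. => .  t=2,i=7
  [25] ##..# => .  t=1,i=4
  [24] ##... => .  t=0,i=7
  [23] #.### => #  t=1,i=8
  [22] #.##. => .  t=1,i=16
  [21] #.#.# => .  t=2,i=3
  [20] #.#.. => #  t=0,i=13
  [19] #..## => #  t=0,i=2
  [18] #..#. => #  t=1,i=5
  [17] #...# => .  t=0,i=15
  [16] #.... => #  t=0,i=8
  [15] .#### => .  t=0,i=4
  [14] .###. => #  t=2,i=11
  [13] .##.# => #  t=2,i=6
  [12] .##.. => #  t=1,i=3
  [11] .#.## => .  t=1,i=7
  [10] .#.#. => #  t=0,i=12
  [9] .#..# => .  t=0,i=1
  [8] .#... => #  t=0,i=14
  [7] ..### => #  t=0,i=3
  [6] ..##. => .  t=1,i=2
  [5] ..#.# => #  t=0,i=11
  [4] ..#.. => .  t=0,i=0
  [3] ...## => #  t=0,i=16
  [2] ...#. => #  t=0,i=10
  [1] ....# => #  t=0,i=9
  [0] ..... => #  t=11,i=12
  bits 10011000100111010111010110101111 = 2560456111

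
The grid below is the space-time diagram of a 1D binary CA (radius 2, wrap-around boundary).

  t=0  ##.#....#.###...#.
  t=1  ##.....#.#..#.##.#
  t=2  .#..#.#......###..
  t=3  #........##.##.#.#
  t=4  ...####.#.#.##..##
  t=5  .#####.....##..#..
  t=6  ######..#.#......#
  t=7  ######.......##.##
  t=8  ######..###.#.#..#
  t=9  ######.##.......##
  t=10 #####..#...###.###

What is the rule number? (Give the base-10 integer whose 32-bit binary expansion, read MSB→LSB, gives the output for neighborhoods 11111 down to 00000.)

  nb #####: next=#  (t=5,i=3, bit31=1)
  nb ####.: next=#  (t=4,i=5, bit30=1)
  nb ###.#: next=.  (t=4,i=6, bit29=0)
  nb ###..: next=#  (t=0,i=12, bit28=1)
  nb ##.##: next=.  (t=1,i=16, bit27=0)
  nb ##.#.: next=.  (t=0,i=2, bit26=0)
  nb ##..#: next=.  (t=4,i=14, bit25=0)
  nb ##...: next=.  (t=0,i=13, bit24=0)
  nb #.###: next=.  (t=0,i=10, bit23=0)
  nb #.##.: next=#  (t=0,i=0, bit22=1)
  nb #.#.#: next=.  (t=3,i=15, bit21=0)
  nb #.#..: next=.  (t=0,i=3, bit20=0)
  nb #..##: next=#  (t=4,i=15, bit19=1)
  nb #..#.: next=.  (t=1,i=11, bit18=0)
  nb #...#: next=#  (t=0,i=14, bit17=1)
  nb #....: next=.  (t=0,i=5, bit16=0)
  nb .####: next=#  (t=4,i=4, bit15=1)
  nb .###.: next=.  (t=0,i=11, bit14=0)
  nb .##.#: next=#  (t=0,i=1, bit13=1)
  nb .##..: next=.  (t=3,i=0, bit12=0)
  nb .#.##: next=#  (t=0,i=9, bit11=1)
  nb .#.#.: next=.  (t=1,i=8, bit10=0)
  nb .#..#: next=.  (t=1,i=10, bit9=0)
  nb .#...: next=.  (t=0,i=4, bit8=0)
  nb ..###: next=#  (t=2,i=13, bit7=1)
  nb ..##.: next=.  (t=3,i=9, bit6=0)
  nb ..#.#: next=.  (t=0,i=8, bit5=0)
  nb ..#..: next=.  (t=2,i=1, bit4=0)
  nb ...##: next=#  (t=2,i=12, bit3=1)
  nb ...#.: next=#  (t=0,i=7, bit2=1)
  nb ....#: next=.  (t=0,i=6, bit1=0)
  nb .....: next=#  (t=1,i=4, bit0=1)
  bits 11010000010010101010100010001101 = 3494553741

3494553741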